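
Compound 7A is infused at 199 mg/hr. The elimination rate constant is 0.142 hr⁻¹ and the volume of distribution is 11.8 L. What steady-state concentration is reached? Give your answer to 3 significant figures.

CL = k · V = 0.142 × 11.8 = 1.676 L/hr
Css = rate / CL = 199 / 1.676 ≈ 119 µg/mL

119 µg/mL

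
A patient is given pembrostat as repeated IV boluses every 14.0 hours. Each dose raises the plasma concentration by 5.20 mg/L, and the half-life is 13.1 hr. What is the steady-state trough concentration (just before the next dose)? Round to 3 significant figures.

4.74 mg/L

k = ln 2 / 13.1 = 0.05291 hr⁻¹
Fraction remaining after one interval: e^(−kτ) = e^(−0.05291 × 14.0) = 0.4767
R = 1 / (1 − 0.4767) = 1.911
Css,max = 5.20 × 1.911 = 9.938 mg/L
Css,min = Css,max × e^(−kτ) = 9.938 × 0.4767 ≈ 4.74 mg/L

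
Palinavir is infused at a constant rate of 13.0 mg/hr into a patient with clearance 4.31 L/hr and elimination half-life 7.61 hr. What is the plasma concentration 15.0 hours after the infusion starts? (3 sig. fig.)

Css = rate / CL = 13.0 / 4.31 = 3.016 µg/mL
k = ln 2 / 7.61 = 0.09108 hr⁻¹
C(t) = Css (1 − e^(−kt)) = 3.016 × (1 − e^(−1.366)) = 3.016 × 0.7449 ≈ 2.25 µg/mL

2.25 µg/mL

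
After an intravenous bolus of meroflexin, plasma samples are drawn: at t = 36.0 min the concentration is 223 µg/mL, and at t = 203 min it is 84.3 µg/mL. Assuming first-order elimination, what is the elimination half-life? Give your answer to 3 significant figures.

119 minutes

k = ln(C₁/C₂) / (t₂ − t₁) = ln(223/84.3) / (203 − 36.0)
  = 0.9728 / 167.0 = 0.005825 min⁻¹
t½ = ln 2 / k = ln 2 / 0.005825 ≈ 119 minutes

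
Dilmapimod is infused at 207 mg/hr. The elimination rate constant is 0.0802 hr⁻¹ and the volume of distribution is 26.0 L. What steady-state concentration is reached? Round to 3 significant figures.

99.3 µg/mL

CL = k · V = 0.0802 × 26.0 = 2.085 L/hr
Css = rate / CL = 207 / 2.085 ≈ 99.3 µg/mL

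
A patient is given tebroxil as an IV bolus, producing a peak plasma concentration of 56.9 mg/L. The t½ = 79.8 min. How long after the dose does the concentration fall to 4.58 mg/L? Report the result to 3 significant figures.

290 minutes

k = ln 2 / 79.8 = 0.008686 min⁻¹
C(t) = C₀ e^(−kt)  ⇒  t = ln(C₀/C) / k
t = ln(56.9/4.58) / 0.008686 = 2.520 / 0.008686 ≈ 290 minutes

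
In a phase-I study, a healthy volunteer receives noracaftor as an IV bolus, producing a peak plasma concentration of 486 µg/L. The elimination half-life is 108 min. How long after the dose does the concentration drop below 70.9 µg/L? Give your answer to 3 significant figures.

k = ln 2 / 108 = 0.006418 min⁻¹
C(t) = C₀ e^(−kt)  ⇒  t = ln(C₀/C) / k
t = ln(486/70.9) / 0.006418 = 1.925 / 0.006418 ≈ 300 minutes

300 minutes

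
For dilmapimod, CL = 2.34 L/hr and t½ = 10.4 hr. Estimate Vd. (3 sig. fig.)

k = ln 2 / t½ = ln 2 / 10.4 = 0.06665 hr⁻¹
V = CL / k = 2.34 / 0.06665 ≈ 35.1 L

35.1 L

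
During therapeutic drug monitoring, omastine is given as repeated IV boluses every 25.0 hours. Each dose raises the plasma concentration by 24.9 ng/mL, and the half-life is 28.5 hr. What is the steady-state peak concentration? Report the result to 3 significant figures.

54.7 ng/mL

k = ln 2 / 28.5 = 0.02432 hr⁻¹
Fraction remaining after one interval: e^(−kτ) = e^(−0.02432 × 25.0) = 0.5444
R = 1 / (1 − 0.5444) = 2.195
Css,max = 24.9 × 2.195 ≈ 54.7 ng/mL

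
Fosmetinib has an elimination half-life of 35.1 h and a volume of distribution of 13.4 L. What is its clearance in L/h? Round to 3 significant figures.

0.265 L/h

k = ln 2 / t½ = ln 2 / 35.1 = 0.01975 h⁻¹
CL = k · V = 0.01975 × 13.4 ≈ 0.265 L/h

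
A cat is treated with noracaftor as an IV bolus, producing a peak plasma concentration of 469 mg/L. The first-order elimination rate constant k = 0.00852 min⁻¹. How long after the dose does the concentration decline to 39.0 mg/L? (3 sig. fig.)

C(t) = C₀ e^(−kt)  ⇒  t = ln(C₀/C) / k
t = ln(469/39.0) / 0.008520 = 2.487 / 0.008520 ≈ 292 minutes

292 minutes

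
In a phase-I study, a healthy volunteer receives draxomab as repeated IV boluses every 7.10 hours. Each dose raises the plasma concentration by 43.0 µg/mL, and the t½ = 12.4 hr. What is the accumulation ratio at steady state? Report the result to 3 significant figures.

3.05

k = ln 2 / 12.4 = 0.05590 hr⁻¹
Fraction remaining after one interval: e^(−kτ) = e^(−0.05590 × 7.10) = 0.6724
R = 1 / (1 − 0.6724) = 1 / 0.3276 ≈ 3.05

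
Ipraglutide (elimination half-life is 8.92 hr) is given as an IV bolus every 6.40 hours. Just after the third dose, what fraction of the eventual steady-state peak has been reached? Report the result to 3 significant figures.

0.775

k = ln 2 / 8.92 = 0.07771 hr⁻¹
f_n = 1 − e^(−nkτ) = 1 − e^(−3 × 0.07771 × 6.40) = 1 − e^(−1.492) = 1 − 0.2249 ≈ 0.775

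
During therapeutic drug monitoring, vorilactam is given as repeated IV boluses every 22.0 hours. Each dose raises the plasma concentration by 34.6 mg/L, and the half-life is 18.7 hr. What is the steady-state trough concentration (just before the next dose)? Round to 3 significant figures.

27.5 mg/L

k = ln 2 / 18.7 = 0.03707 hr⁻¹
Fraction remaining after one interval: e^(−kτ) = e^(−0.03707 × 22.0) = 0.4424
R = 1 / (1 − 0.4424) = 1.794
Css,max = 34.6 × 1.794 = 62.06 mg/L
Css,min = Css,max × e^(−kτ) = 62.06 × 0.4424 ≈ 27.5 mg/L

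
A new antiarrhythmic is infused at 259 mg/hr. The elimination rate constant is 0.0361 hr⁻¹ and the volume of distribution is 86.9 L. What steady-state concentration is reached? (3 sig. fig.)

82.6 mg/L

CL = k · V = 0.0361 × 86.9 = 3.137 L/hr
Css = rate / CL = 259 / 3.137 ≈ 82.6 mg/L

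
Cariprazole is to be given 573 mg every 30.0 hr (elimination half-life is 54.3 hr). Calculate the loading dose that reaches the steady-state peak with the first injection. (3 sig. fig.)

1800 mg

k = ln 2 / 54.3 = 0.01277 hr⁻¹
Accumulation ratio R = 1 / (1 − e^(−kτ)) = 1 / (1 − e^(−0.01277×30.0)) = 1 / (1 − 0.6818) = 3.143
Loading dose = maintenance dose × R = 573 × 3.143 ≈ 1800 mg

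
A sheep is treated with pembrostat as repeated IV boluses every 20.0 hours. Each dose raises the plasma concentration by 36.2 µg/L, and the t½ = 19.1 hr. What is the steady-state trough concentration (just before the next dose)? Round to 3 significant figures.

33.9 µg/L

k = ln 2 / 19.1 = 0.03629 hr⁻¹
Fraction remaining after one interval: e^(−kτ) = e^(−0.03629 × 20.0) = 0.4839
R = 1 / (1 − 0.4839) = 1.938
Css,max = 36.2 × 1.938 = 70.15 µg/L
Css,min = Css,max × e^(−kτ) = 70.15 × 0.4839 ≈ 33.9 µg/L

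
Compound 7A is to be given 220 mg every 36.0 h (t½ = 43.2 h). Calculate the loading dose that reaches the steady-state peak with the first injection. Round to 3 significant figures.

k = ln 2 / 43.2 = 0.01605 h⁻¹
Accumulation ratio R = 1 / (1 − e^(−kτ)) = 1 / (1 − e^(−0.01605×36.0)) = 1 / (1 − 0.5612) = 2.279
Loading dose = maintenance dose × R = 220 × 2.279 ≈ 501 mg

501 mg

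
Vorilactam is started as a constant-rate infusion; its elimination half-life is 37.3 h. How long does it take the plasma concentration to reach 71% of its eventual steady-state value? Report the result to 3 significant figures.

66.6 hours

k = ln 2 / 37.3 = 0.01858 h⁻¹
f = 1 − e^(−kt)  ⇒  t = −ln(1 − f) / k
t = −ln(1 − 0.71) / 0.01858 = 1.238 / 0.01858 ≈ 66.6 hours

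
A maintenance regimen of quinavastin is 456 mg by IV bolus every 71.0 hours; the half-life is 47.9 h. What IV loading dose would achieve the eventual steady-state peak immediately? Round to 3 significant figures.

k = ln 2 / 47.9 = 0.01447 h⁻¹
Accumulation ratio R = 1 / (1 − e^(−kτ)) = 1 / (1 − e^(−0.01447×71.0)) = 1 / (1 − 0.3579) = 1.557
Loading dose = maintenance dose × R = 456 × 1.557 ≈ 710 mg

710 mg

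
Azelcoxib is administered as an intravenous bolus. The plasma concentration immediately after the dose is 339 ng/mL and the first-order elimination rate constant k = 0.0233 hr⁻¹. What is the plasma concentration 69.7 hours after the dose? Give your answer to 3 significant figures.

66.8 ng/mL

C(t) = C₀ e^(−kt) = 339 × e^(−0.02330 × 69.7) = 339 × e^(−1.624) = 339 × 0.1971 ≈ 66.8 ng/mL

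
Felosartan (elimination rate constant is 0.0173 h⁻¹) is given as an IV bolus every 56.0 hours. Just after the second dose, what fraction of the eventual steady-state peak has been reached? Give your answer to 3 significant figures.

0.856

f_n = 1 − e^(−nkτ) = 1 − e^(−2 × 0.01730 × 56.0) = 1 − e^(−1.938) = 1 − 0.1440 ≈ 0.856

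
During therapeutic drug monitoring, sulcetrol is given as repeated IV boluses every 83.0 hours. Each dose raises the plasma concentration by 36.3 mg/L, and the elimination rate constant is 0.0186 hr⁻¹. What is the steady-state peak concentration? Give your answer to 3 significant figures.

Fraction remaining after one interval: e^(−kτ) = e^(−0.01860 × 83.0) = 0.2136
R = 1 / (1 − 0.2136) = 1.272
Css,max = 36.3 × 1.272 ≈ 46.2 mg/L

46.2 mg/L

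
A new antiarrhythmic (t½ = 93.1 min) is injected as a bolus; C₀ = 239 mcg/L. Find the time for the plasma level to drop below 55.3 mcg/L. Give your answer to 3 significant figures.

k = ln 2 / 93.1 = 0.007445 min⁻¹
C(t) = C₀ e^(−kt)  ⇒  t = ln(C₀/C) / k
t = ln(239/55.3) / 0.007445 = 1.464 / 0.007445 ≈ 197 minutes

197 minutes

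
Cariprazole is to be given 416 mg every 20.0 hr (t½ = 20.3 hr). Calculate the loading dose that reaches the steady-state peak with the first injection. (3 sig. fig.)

841 mg

k = ln 2 / 20.3 = 0.03415 hr⁻¹
Accumulation ratio R = 1 / (1 − e^(−kτ)) = 1 / (1 − e^(−0.03415×20.0)) = 1 / (1 − 0.5051) = 2.021
Loading dose = maintenance dose × R = 416 × 2.021 ≈ 841 mg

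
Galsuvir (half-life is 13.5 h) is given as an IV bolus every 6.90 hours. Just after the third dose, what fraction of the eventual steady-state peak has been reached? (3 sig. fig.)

0.655

k = ln 2 / 13.5 = 0.05134 h⁻¹
f_n = 1 − e^(−nkτ) = 1 − e^(−3 × 0.05134 × 6.90) = 1 − e^(−1.063) = 1 − 0.3455 ≈ 0.655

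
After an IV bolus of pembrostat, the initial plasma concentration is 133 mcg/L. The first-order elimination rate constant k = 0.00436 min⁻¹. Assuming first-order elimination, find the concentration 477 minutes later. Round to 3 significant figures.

16.6 mcg/L

C(t) = C₀ e^(−kt) = 133 × e^(−0.004360 × 477) = 133 × e^(−2.080) = 133 × 0.1250 ≈ 16.6 mcg/L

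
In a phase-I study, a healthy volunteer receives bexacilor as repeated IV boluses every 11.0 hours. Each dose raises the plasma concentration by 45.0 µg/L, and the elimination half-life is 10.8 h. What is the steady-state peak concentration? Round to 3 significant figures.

k = ln 2 / 10.8 = 0.06418 h⁻¹
Fraction remaining after one interval: e^(−kτ) = e^(−0.06418 × 11.0) = 0.4936
R = 1 / (1 − 0.4936) = 1.975
Css,max = 45.0 × 1.975 ≈ 88.9 µg/L

88.9 µg/L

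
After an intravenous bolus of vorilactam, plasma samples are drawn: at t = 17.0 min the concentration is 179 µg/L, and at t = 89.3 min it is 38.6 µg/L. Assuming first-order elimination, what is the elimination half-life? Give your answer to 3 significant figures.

k = ln(C₁/C₂) / (t₂ − t₁) = ln(179/38.6) / (89.3 − 17.0)
  = 1.534 / 72.30 = 0.02122 min⁻¹
t½ = ln 2 / k = ln 2 / 0.02122 ≈ 32.7 minutes

32.7 minutes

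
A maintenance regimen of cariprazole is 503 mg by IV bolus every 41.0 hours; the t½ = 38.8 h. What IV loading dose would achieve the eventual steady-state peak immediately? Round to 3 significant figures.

969 mg

k = ln 2 / 38.8 = 0.01786 h⁻¹
Accumulation ratio R = 1 / (1 − e^(−kτ)) = 1 / (1 − e^(−0.01786×41.0)) = 1 / (1 − 0.4807) = 1.926
Loading dose = maintenance dose × R = 503 × 1.926 ≈ 969 mg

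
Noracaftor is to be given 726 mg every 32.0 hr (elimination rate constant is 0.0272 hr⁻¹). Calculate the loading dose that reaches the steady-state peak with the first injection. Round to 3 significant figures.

Accumulation ratio R = 1 / (1 − e^(−kτ)) = 1 / (1 − e^(−0.02720×32.0)) = 1 / (1 − 0.4188) = 1.721
Loading dose = maintenance dose × R = 726 × 1.721 ≈ 1250 mg

1250 mg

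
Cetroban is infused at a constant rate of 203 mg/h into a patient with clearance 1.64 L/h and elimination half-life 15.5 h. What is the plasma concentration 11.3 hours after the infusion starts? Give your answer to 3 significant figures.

49.1 mg/L

Css = rate / CL = 203 / 1.64 = 123.8 mg/L
k = ln 2 / 15.5 = 0.04472 h⁻¹
C(t) = Css (1 − e^(−kt)) = 123.8 × (1 − e^(−0.5053)) = 123.8 × 0.3967 ≈ 49.1 mg/L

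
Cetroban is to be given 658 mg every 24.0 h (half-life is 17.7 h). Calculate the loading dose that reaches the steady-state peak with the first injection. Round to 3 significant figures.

k = ln 2 / 17.7 = 0.03916 h⁻¹
Accumulation ratio R = 1 / (1 − e^(−kτ)) = 1 / (1 − e^(−0.03916×24.0)) = 1 / (1 − 0.3907) = 1.641
Loading dose = maintenance dose × R = 658 × 1.641 ≈ 1080 mg

1080 mg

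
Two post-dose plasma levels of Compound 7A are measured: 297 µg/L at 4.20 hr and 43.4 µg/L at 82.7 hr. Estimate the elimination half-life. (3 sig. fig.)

28.3 hours

k = ln(C₁/C₂) / (t₂ − t₁) = ln(297/43.4) / (82.7 − 4.20)
  = 1.923 / 78.50 = 0.02450 hr⁻¹
t½ = ln 2 / k = ln 2 / 0.02450 ≈ 28.3 hours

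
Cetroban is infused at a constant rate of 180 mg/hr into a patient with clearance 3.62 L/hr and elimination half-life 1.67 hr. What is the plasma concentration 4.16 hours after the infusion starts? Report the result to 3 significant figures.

40.9 µg/mL

Css = rate / CL = 180 / 3.62 = 49.72 µg/mL
k = ln 2 / 1.67 = 0.4151 hr⁻¹
C(t) = Css (1 − e^(−kt)) = 49.72 × (1 − e^(−1.727)) = 49.72 × 0.8221 ≈ 40.9 µg/mL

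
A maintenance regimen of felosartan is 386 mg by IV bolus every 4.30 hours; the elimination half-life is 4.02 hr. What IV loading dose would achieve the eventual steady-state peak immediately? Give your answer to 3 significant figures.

737 mg

k = ln 2 / 4.02 = 0.1724 hr⁻¹
Accumulation ratio R = 1 / (1 − e^(−kτ)) = 1 / (1 − e^(−0.1724×4.30)) = 1 / (1 − 0.4764) = 1.910
Loading dose = maintenance dose × R = 386 × 1.910 ≈ 737 mg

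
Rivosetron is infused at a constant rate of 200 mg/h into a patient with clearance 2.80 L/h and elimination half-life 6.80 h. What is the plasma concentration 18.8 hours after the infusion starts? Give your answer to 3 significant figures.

Css = rate / CL = 200 / 2.80 = 71.43 µg/mL
k = ln 2 / 6.80 = 0.1019 h⁻¹
C(t) = Css (1 − e^(−kt)) = 71.43 × (1 − e^(−1.916)) = 71.43 × 0.8529 ≈ 60.9 µg/mL

60.9 µg/mL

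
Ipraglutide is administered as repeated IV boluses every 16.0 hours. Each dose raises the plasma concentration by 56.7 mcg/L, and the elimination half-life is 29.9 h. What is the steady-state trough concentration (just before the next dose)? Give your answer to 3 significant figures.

126 mcg/L

k = ln 2 / 29.9 = 0.02318 h⁻¹
Fraction remaining after one interval: e^(−kτ) = e^(−0.02318 × 16.0) = 0.6901
R = 1 / (1 − 0.6901) = 3.227
Css,max = 56.7 × 3.227 = 183.0 mcg/L
Css,min = Css,max × e^(−kτ) = 183.0 × 0.6901 ≈ 126 mcg/L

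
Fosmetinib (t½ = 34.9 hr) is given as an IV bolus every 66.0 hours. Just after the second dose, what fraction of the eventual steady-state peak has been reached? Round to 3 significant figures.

k = ln 2 / 34.9 = 0.01986 hr⁻¹
f_n = 1 − e^(−nkτ) = 1 − e^(−2 × 0.01986 × 66.0) = 1 − e^(−2.622) = 1 − 0.07268 ≈ 0.927

0.927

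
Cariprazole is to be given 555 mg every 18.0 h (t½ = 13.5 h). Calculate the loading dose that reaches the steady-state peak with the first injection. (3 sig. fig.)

k = ln 2 / 13.5 = 0.05134 h⁻¹
Accumulation ratio R = 1 / (1 − e^(−kτ)) = 1 / (1 − e^(−0.05134×18.0)) = 1 / (1 − 0.3969) = 1.658
Loading dose = maintenance dose × R = 555 × 1.658 ≈ 920 mg

920 mg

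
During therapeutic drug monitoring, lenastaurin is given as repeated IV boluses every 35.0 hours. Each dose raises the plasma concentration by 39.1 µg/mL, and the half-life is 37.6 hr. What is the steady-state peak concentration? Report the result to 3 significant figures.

82.2 µg/mL

k = ln 2 / 37.6 = 0.01843 hr⁻¹
Fraction remaining after one interval: e^(−kτ) = e^(−0.01843 × 35.0) = 0.5245
R = 1 / (1 − 0.5245) = 2.103
Css,max = 39.1 × 2.103 ≈ 82.2 µg/mL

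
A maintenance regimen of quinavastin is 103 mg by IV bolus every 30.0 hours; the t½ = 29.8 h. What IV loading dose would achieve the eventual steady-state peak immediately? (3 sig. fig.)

205 mg

k = ln 2 / 29.8 = 0.02326 h⁻¹
Accumulation ratio R = 1 / (1 − e^(−kτ)) = 1 / (1 − e^(−0.02326×30.0)) = 1 / (1 − 0.4977) = 1.991
Loading dose = maintenance dose × R = 103 × 1.991 ≈ 205 mg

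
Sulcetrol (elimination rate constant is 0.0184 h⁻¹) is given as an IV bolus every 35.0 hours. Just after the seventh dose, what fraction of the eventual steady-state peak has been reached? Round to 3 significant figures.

0.989

f_n = 1 − e^(−nkτ) = 1 − e^(−7 × 0.01840 × 35.0) = 1 − e^(−4.508) = 1 − 0.01102 ≈ 0.989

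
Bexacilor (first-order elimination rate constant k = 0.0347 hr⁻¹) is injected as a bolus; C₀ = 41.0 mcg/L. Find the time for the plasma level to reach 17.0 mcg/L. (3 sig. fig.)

25.4 hours

C(t) = C₀ e^(−kt)  ⇒  t = ln(C₀/C) / k
t = ln(41.0/17.0) / 0.03470 = 0.8804 / 0.03470 ≈ 25.4 hours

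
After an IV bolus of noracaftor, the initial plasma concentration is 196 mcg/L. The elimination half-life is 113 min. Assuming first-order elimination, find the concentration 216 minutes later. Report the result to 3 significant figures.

k = ln 2 / 113 = 0.006134 min⁻¹
C(t) = C₀ e^(−kt) = 196 × e^(−0.006134 × 216) = 196 × e^(−1.325) = 196 × 0.2658 ≈ 52.1 mcg/L

52.1 mcg/L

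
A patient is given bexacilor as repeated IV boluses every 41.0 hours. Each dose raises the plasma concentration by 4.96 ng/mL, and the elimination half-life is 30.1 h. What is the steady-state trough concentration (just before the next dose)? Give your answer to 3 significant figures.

k = ln 2 / 30.1 = 0.02303 h⁻¹
Fraction remaining after one interval: e^(−kτ) = e^(−0.02303 × 41.0) = 0.3890
R = 1 / (1 − 0.3890) = 1.637
Css,max = 4.96 × 1.637 = 8.118 ng/mL
Css,min = Css,max × e^(−kτ) = 8.118 × 0.3890 ≈ 3.16 ng/mL

3.16 ng/mL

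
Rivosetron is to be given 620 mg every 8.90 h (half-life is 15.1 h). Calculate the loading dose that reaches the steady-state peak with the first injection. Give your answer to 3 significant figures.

1850 mg

k = ln 2 / 15.1 = 0.04590 h⁻¹
Accumulation ratio R = 1 / (1 − e^(−kτ)) = 1 / (1 − e^(−0.04590×8.90)) = 1 / (1 − 0.6646) = 2.982
Loading dose = maintenance dose × R = 620 × 2.982 ≈ 1850 mg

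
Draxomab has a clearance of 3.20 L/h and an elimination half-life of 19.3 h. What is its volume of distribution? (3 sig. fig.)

k = ln 2 / t½ = ln 2 / 19.3 = 0.03591 h⁻¹
V = CL / k = 3.20 / 0.03591 ≈ 89.1 L

89.1 L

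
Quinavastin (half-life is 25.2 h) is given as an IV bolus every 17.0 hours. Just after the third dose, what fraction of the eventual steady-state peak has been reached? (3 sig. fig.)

0.754

k = ln 2 / 25.2 = 0.02751 h⁻¹
f_n = 1 − e^(−nkτ) = 1 − e^(−3 × 0.02751 × 17.0) = 1 − e^(−1.403) = 1 − 0.2459 ≈ 0.754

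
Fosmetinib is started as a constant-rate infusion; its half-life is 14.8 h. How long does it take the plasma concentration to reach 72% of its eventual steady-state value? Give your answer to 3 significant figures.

k = ln 2 / 14.8 = 0.04683 h⁻¹
f = 1 − e^(−kt)  ⇒  t = −ln(1 − f) / k
t = −ln(1 − 0.72) / 0.04683 = 1.273 / 0.04683 ≈ 27.2 hours

27.2 hours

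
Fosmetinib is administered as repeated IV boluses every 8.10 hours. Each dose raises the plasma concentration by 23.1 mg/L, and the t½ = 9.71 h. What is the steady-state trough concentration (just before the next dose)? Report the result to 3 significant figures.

29.5 mg/L

k = ln 2 / 9.71 = 0.07138 h⁻¹
Fraction remaining after one interval: e^(−kτ) = e^(−0.07138 × 8.10) = 0.5609
R = 1 / (1 − 0.5609) = 2.277
Css,max = 23.1 × 2.277 = 52.61 mg/L
Css,min = Css,max × e^(−kτ) = 52.61 × 0.5609 ≈ 29.5 mg/L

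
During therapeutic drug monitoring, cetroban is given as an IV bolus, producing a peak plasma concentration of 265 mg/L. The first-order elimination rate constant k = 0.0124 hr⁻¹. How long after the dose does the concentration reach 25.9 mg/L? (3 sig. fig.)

188 hours

C(t) = C₀ e^(−kt)  ⇒  t = ln(C₀/C) / k
t = ln(265/25.9) / 0.01240 = 2.325 / 0.01240 ≈ 188 hours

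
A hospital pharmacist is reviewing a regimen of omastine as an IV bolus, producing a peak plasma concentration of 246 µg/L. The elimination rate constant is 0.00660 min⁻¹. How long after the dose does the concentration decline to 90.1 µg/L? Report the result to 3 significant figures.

152 minutes

C(t) = C₀ e^(−kt)  ⇒  t = ln(C₀/C) / k
t = ln(246/90.1) / 0.006600 = 1.004 / 0.006600 ≈ 152 minutes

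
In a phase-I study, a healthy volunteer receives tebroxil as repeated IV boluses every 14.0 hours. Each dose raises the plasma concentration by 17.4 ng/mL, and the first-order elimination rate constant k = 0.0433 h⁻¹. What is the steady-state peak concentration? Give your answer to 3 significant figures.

Fraction remaining after one interval: e^(−kτ) = e^(−0.04330 × 14.0) = 0.5454
R = 1 / (1 − 0.5454) = 2.200
Css,max = 17.4 × 2.200 ≈ 38.3 ng/mL

38.3 ng/mL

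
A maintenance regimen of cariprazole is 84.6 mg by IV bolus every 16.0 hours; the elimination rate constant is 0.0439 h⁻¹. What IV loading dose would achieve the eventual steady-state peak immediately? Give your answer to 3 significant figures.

Accumulation ratio R = 1 / (1 − e^(−kτ)) = 1 / (1 − e^(−0.04390×16.0)) = 1 / (1 − 0.4954) = 1.982
Loading dose = maintenance dose × R = 84.6 × 1.982 ≈ 168 mg

168 mg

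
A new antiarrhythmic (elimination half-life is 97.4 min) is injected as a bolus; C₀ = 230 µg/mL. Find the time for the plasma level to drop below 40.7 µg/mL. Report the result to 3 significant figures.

k = ln 2 / 97.4 = 0.007117 min⁻¹
C(t) = C₀ e^(−kt)  ⇒  t = ln(C₀/C) / k
t = ln(230/40.7) / 0.007117 = 1.732 / 0.007117 ≈ 243 minutes

243 minutes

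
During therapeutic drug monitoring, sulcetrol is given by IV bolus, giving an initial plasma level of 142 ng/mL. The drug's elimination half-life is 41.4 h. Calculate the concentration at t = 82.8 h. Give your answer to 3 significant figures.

35.5 ng/mL

k = ln 2 / 41.4 = 0.01674 h⁻¹
82.8 h is 2.000 half-lives, so C = 142 × (1/2)^2.000 = 142 × 0.2500 ≈ 35.5 ng/mL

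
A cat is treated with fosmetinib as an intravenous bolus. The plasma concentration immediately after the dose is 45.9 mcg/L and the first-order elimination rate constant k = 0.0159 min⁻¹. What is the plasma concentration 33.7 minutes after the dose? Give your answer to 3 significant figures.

26.9 mcg/L

C(t) = C₀ e^(−kt) = 45.9 × e^(−0.01590 × 33.7) = 45.9 × e^(−0.5358) = 45.9 × 0.5852 ≈ 26.9 mcg/L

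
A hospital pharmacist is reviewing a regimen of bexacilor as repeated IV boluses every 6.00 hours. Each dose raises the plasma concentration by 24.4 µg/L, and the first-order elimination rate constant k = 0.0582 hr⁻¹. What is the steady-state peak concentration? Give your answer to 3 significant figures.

Fraction remaining after one interval: e^(−kτ) = e^(−0.05820 × 6.00) = 0.7053
R = 1 / (1 − 0.7053) = 3.393
Css,max = 24.4 × 3.393 ≈ 82.8 µg/L

82.8 µg/L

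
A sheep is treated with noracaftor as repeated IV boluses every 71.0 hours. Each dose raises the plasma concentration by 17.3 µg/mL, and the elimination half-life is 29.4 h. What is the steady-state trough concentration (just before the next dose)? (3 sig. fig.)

k = ln 2 / 29.4 = 0.02358 h⁻¹
Fraction remaining after one interval: e^(−kτ) = e^(−0.02358 × 71.0) = 0.1875
R = 1 / (1 − 0.1875) = 1.231
Css,max = 17.3 × 1.231 = 21.29 µg/mL
Css,min = Css,max × e^(−kτ) = 21.29 × 0.1875 ≈ 3.99 µg/mL

3.99 µg/mL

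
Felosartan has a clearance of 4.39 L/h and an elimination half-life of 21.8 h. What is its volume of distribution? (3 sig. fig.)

k = ln 2 / t½ = ln 2 / 21.8 = 0.03180 h⁻¹
V = CL / k = 4.39 / 0.03180 ≈ 138 L

138 L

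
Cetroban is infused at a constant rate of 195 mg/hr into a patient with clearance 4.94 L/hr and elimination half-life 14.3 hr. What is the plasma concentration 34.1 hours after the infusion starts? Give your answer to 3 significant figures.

Css = rate / CL = 195 / 4.94 = 39.47 µg/mL
k = ln 2 / 14.3 = 0.04847 hr⁻¹
C(t) = Css (1 − e^(−kt)) = 39.47 × (1 − e^(−1.653)) = 39.47 × 0.8085 ≈ 31.9 µg/mL

31.9 µg/mL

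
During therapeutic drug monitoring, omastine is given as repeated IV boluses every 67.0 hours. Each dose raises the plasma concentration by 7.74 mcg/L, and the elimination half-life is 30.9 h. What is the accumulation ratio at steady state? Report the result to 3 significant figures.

1.29

k = ln 2 / 30.9 = 0.02243 h⁻¹
Fraction remaining after one interval: e^(−kτ) = e^(−0.02243 × 67.0) = 0.2225
R = 1 / (1 − 0.2225) = 1 / 0.7775 ≈ 1.29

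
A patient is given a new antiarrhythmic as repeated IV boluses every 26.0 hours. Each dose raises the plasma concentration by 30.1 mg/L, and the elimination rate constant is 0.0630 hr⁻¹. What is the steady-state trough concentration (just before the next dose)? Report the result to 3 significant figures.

7.26 mg/L

Fraction remaining after one interval: e^(−kτ) = e^(−0.06300 × 26.0) = 0.1944
R = 1 / (1 − 0.1944) = 1.241
Css,max = 30.1 × 1.241 = 37.36 mg/L
Css,min = Css,max × e^(−kτ) = 37.36 × 0.1944 ≈ 7.26 mg/L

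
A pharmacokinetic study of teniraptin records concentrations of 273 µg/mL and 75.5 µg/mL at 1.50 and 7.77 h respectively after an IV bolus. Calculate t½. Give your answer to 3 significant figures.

k = ln(C₁/C₂) / (t₂ − t₁) = ln(273/75.5) / (7.77 − 1.50)
  = 1.285 / 6.270 = 0.2050 h⁻¹
t½ = ln 2 / k = ln 2 / 0.2050 ≈ 3.38 hours

3.38 hours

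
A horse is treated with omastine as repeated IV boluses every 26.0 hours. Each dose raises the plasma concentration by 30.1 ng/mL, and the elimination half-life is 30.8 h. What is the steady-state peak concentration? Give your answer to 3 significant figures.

k = ln 2 / 30.8 = 0.02250 h⁻¹
Fraction remaining after one interval: e^(−kτ) = e^(−0.02250 × 26.0) = 0.5570
R = 1 / (1 − 0.5570) = 2.258
Css,max = 30.1 × 2.258 ≈ 68.0 ng/mL

68.0 ng/mL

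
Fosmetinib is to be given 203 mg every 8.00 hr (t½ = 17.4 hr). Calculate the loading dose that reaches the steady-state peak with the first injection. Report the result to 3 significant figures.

744 mg

k = ln 2 / 17.4 = 0.03984 hr⁻¹
Accumulation ratio R = 1 / (1 − e^(−kτ)) = 1 / (1 − e^(−0.03984×8.00)) = 1 / (1 − 0.7271) = 3.664
Loading dose = maintenance dose × R = 203 × 3.664 ≈ 744 mg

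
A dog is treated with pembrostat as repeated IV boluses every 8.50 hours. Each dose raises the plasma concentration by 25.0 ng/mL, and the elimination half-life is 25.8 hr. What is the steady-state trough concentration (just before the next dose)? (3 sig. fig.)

k = ln 2 / 25.8 = 0.02687 hr⁻¹
Fraction remaining after one interval: e^(−kτ) = e^(−0.02687 × 8.50) = 0.7958
R = 1 / (1 − 0.7958) = 4.898
Css,max = 25.0 × 4.898 = 122.5 ng/mL
Css,min = Css,max × e^(−kτ) = 122.5 × 0.7958 ≈ 97.5 ng/mL

97.5 ng/mL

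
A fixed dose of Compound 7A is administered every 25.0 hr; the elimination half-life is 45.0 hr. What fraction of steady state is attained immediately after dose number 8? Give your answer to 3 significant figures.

k = ln 2 / 45.0 = 0.01540 hr⁻¹
f_n = 1 − e^(−nkτ) = 1 − e^(−8 × 0.01540 × 25.0) = 1 − e^(−3.081) = 1 − 0.04593 ≈ 0.954

0.954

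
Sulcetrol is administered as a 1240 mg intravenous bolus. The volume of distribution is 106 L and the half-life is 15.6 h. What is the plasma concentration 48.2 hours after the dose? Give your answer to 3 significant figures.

C₀ = dose / V = 1240 / 106 = 11.70 µg/mL
k = ln 2 / 15.6 = 0.04443 h⁻¹
C(t) = C₀ e^(−kt) = 11.70 × e^(−0.04443 × 48.2) = 11.70 × e^(−2.142) = 11.70 × 0.1175 ≈ 1.37 µg/mL

1.37 µg/mL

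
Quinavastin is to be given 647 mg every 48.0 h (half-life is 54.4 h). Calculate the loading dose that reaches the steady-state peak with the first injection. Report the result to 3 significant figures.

1410 mg

k = ln 2 / 54.4 = 0.01274 h⁻¹
Accumulation ratio R = 1 / (1 − e^(−kτ)) = 1 / (1 − e^(−0.01274×48.0)) = 1 / (1 − 0.5425) = 2.186
Loading dose = maintenance dose × R = 647 × 2.186 ≈ 1410 mg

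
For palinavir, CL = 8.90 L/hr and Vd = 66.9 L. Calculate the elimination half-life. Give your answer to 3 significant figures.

k = CL / V = 8.90 / 66.9 = 0.1330 hr⁻¹
t½ = ln 2 / k = ln 2 / 0.1330 ≈ 5.21 hours

5.21 hours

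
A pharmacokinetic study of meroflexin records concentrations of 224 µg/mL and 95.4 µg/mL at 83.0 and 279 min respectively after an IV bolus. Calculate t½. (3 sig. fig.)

k = ln(C₁/C₂) / (t₂ − t₁) = ln(224/95.4) / (279 − 83.0)
  = 0.8536 / 196.0 = 0.004355 min⁻¹
t½ = ln 2 / k = ln 2 / 0.004355 ≈ 159 minutes

159 minutes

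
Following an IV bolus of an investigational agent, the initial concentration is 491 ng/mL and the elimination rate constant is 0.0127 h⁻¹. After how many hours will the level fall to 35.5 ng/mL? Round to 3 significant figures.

C(t) = C₀ e^(−kt)  ⇒  t = ln(C₀/C) / k
t = ln(491/35.5) / 0.01270 = 2.627 / 0.01270 ≈ 207 hours

207 hours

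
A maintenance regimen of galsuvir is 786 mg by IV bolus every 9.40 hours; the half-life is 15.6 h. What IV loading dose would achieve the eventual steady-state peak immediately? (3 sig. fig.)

2300 mg

k = ln 2 / 15.6 = 0.04443 h⁻¹
Accumulation ratio R = 1 / (1 − e^(−kτ)) = 1 / (1 − e^(−0.04443×9.40)) = 1 / (1 − 0.6586) = 2.929
Loading dose = maintenance dose × R = 786 × 2.929 ≈ 2300 mg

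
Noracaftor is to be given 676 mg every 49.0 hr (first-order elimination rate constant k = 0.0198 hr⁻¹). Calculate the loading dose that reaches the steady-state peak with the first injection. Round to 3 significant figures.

Accumulation ratio R = 1 / (1 − e^(−kτ)) = 1 / (1 − e^(−0.01980×49.0)) = 1 / (1 − 0.3790) = 1.610
Loading dose = maintenance dose × R = 676 × 1.610 ≈ 1090 mg

1090 mg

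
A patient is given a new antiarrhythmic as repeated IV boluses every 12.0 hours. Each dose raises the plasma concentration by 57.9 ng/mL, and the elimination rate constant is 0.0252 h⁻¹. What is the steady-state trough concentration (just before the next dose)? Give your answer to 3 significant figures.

Fraction remaining after one interval: e^(−kτ) = e^(−0.02520 × 12.0) = 0.7390
R = 1 / (1 − 0.7390) = 3.832
Css,max = 57.9 × 3.832 = 221.9 ng/mL
Css,min = Css,max × e^(−kτ) = 221.9 × 0.7390 ≈ 164 ng/mL

164 ng/mL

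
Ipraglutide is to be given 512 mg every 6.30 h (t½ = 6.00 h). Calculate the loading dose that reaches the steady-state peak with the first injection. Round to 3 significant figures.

990 mg

k = ln 2 / 6.00 = 0.1155 h⁻¹
Accumulation ratio R = 1 / (1 − e^(−kτ)) = 1 / (1 − e^(−0.1155×6.30)) = 1 / (1 − 0.4830) = 1.934
Loading dose = maintenance dose × R = 512 × 1.934 ≈ 990 mg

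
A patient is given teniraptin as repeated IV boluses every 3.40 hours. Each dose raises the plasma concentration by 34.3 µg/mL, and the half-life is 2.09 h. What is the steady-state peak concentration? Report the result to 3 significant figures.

50.7 µg/mL

k = ln 2 / 2.09 = 0.3316 h⁻¹
Fraction remaining after one interval: e^(−kτ) = e^(−0.3316 × 3.40) = 0.3238
R = 1 / (1 − 0.3238) = 1.479
Css,max = 34.3 × 1.479 ≈ 50.7 µg/mL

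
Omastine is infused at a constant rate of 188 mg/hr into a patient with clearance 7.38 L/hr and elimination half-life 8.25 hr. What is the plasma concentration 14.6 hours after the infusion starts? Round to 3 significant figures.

Css = rate / CL = 188 / 7.38 = 25.47 µg/mL
k = ln 2 / 8.25 = 0.08402 hr⁻¹
C(t) = Css (1 − e^(−kt)) = 25.47 × (1 − e^(−1.227)) = 25.47 × 0.7067 ≈ 18.0 µg/mL

18.0 µg/mL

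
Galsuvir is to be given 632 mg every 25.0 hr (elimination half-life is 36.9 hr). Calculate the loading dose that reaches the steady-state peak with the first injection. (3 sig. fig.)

1690 mg

k = ln 2 / 36.9 = 0.01878 hr⁻¹
Accumulation ratio R = 1 / (1 − e^(−kτ)) = 1 / (1 − e^(−0.01878×25.0)) = 1 / (1 − 0.6252) = 2.668
Loading dose = maintenance dose × R = 632 × 2.668 ≈ 1690 mg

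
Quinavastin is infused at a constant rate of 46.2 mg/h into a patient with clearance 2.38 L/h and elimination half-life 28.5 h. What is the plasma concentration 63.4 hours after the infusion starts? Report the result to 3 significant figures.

Css = rate / CL = 46.2 / 2.38 = 19.41 mg/L
k = ln 2 / 28.5 = 0.02432 h⁻¹
C(t) = Css (1 − e^(−kt)) = 19.41 × (1 − e^(−1.542)) = 19.41 × 0.7860 ≈ 15.3 mg/L

15.3 mg/L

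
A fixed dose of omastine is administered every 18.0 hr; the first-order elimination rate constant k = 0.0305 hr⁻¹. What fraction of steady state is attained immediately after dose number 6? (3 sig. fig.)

0.963

f_n = 1 − e^(−nkτ) = 1 − e^(−6 × 0.03050 × 18.0) = 1 − e^(−3.294) = 1 − 0.03711 ≈ 0.963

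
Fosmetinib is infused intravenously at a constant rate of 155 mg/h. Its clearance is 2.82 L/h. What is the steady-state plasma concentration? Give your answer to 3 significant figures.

Css = infusion rate / CL = 155 / 2.82 ≈ 55.0 mg/L

55.0 mg/L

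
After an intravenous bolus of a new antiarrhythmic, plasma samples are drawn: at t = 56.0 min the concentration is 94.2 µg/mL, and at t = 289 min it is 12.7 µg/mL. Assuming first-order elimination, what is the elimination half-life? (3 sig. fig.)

80.6 minutes

k = ln(C₁/C₂) / (t₂ − t₁) = ln(94.2/12.7) / (289 − 56.0)
  = 2.004 / 233.0 = 0.008600 min⁻¹
t½ = ln 2 / k = ln 2 / 0.008600 ≈ 80.6 minutes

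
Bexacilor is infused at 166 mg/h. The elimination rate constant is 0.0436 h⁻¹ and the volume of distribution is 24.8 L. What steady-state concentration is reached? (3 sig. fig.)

CL = k · V = 0.0436 × 24.8 = 1.081 L/h
Css = rate / CL = 166 / 1.081 ≈ 154 mg/L

154 mg/L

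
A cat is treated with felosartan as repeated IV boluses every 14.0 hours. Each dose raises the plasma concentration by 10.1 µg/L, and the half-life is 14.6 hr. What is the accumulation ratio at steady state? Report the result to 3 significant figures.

2.06

k = ln 2 / 14.6 = 0.04748 hr⁻¹
Fraction remaining after one interval: e^(−kτ) = e^(−0.04748 × 14.0) = 0.5144
R = 1 / (1 − 0.5144) = 1 / 0.4856 ≈ 2.06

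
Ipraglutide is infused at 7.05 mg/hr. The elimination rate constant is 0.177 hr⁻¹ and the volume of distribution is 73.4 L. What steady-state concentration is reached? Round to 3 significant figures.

CL = k · V = 0.177 × 73.4 = 12.99 L/hr
Css = rate / CL = 7.05 / 12.99 ≈ 0.543 µg/mL

0.543 µg/mL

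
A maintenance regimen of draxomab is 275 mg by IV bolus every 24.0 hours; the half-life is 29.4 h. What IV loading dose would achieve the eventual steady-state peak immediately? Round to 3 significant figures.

636 mg

k = ln 2 / 29.4 = 0.02358 h⁻¹
Accumulation ratio R = 1 / (1 − e^(−kτ)) = 1 / (1 − e^(−0.02358×24.0)) = 1 / (1 − 0.5679) = 2.314
Loading dose = maintenance dose × R = 275 × 2.314 ≈ 636 mg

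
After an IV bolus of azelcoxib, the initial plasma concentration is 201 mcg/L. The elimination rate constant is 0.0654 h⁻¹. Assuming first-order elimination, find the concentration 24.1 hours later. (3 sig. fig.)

C(t) = C₀ e^(−kt) = 201 × e^(−0.06540 × 24.1) = 201 × e^(−1.576) = 201 × 0.2068 ≈ 41.6 mcg/L

41.6 mcg/L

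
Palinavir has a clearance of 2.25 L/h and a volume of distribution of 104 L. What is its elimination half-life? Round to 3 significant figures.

32.0 hours

k = CL / V = 2.25 / 104 = 0.02163 h⁻¹
t½ = ln 2 / k = ln 2 / 0.02163 ≈ 32.0 hours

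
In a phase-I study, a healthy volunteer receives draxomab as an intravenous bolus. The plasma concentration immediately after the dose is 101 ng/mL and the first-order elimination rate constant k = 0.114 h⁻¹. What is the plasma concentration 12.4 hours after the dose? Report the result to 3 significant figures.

24.6 ng/mL

C(t) = C₀ e^(−kt) = 101 × e^(−0.1140 × 12.4) = 101 × e^(−1.414) = 101 × 0.2433 ≈ 24.6 ng/mL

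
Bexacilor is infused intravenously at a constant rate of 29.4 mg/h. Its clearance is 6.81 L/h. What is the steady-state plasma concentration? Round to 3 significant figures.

Css = infusion rate / CL = 29.4 / 6.81 ≈ 4.32 µg/mL

4.32 µg/mL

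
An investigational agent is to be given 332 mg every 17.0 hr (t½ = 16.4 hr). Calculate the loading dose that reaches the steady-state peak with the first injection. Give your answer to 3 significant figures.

648 mg

k = ln 2 / 16.4 = 0.04227 hr⁻¹
Accumulation ratio R = 1 / (1 − e^(−kτ)) = 1 / (1 − e^(−0.04227×17.0)) = 1 / (1 − 0.4875) = 1.951
Loading dose = maintenance dose × R = 332 × 1.951 ≈ 648 mg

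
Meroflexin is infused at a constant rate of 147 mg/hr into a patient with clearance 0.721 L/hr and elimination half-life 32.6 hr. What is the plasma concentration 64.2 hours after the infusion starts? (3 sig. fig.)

152 mg/L

Css = rate / CL = 147 / 0.721 = 203.9 mg/L
k = ln 2 / 32.6 = 0.02126 hr⁻¹
C(t) = Css (1 − e^(−kt)) = 203.9 × (1 − e^(−1.365)) = 203.9 × 0.7446 ≈ 152 mg/L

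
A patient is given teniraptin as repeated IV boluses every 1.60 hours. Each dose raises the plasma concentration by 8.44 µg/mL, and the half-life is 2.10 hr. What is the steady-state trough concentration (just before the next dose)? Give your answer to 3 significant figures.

k = ln 2 / 2.10 = 0.3301 hr⁻¹
Fraction remaining after one interval: e^(−kτ) = e^(−0.3301 × 1.60) = 0.5897
R = 1 / (1 − 0.5897) = 2.437
Css,max = 8.44 × 2.437 = 20.57 µg/mL
Css,min = Css,max × e^(−kτ) = 20.57 × 0.5897 ≈ 12.1 µg/mL

12.1 µg/mL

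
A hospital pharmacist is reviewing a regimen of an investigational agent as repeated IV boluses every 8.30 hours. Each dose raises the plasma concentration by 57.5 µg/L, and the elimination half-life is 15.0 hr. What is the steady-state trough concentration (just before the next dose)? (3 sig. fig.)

k = ln 2 / 15.0 = 0.04621 hr⁻¹
Fraction remaining after one interval: e^(−kτ) = e^(−0.04621 × 8.30) = 0.6814
R = 1 / (1 − 0.6814) = 3.139
Css,max = 57.5 × 3.139 = 180.5 µg/L
Css,min = Css,max × e^(−kτ) = 180.5 × 0.6814 ≈ 123 µg/L

123 µg/L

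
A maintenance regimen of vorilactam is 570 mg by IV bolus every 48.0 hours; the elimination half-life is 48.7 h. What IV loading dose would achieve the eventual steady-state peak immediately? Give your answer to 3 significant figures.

1150 mg

k = ln 2 / 48.7 = 0.01423 h⁻¹
Accumulation ratio R = 1 / (1 − e^(−kτ)) = 1 / (1 − e^(−0.01423×48.0)) = 1 / (1 − 0.5050) = 2.020
Loading dose = maintenance dose × R = 570 × 2.020 ≈ 1150 mg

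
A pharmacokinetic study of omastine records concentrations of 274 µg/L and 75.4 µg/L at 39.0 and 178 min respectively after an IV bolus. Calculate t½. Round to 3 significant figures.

k = ln(C₁/C₂) / (t₂ − t₁) = ln(274/75.4) / (178 − 39.0)
  = 1.290 / 139.0 = 0.009283 min⁻¹
t½ = ln 2 / k = ln 2 / 0.009283 ≈ 74.7 minutes

74.7 minutes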